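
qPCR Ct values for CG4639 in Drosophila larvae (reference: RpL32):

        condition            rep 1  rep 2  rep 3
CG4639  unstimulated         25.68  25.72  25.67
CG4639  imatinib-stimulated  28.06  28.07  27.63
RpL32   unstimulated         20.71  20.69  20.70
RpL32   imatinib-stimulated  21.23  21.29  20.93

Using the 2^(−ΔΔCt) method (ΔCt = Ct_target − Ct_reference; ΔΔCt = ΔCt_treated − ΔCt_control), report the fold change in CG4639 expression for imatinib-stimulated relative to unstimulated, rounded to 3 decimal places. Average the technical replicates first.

Mean Ct: CG4639 unstimulated 25.690; CG4639 imatinib-stimulated 27.920; RpL32 unstimulated 20.700; RpL32 imatinib-stimulated 21.150
ΔCt(unstimulated) = 25.690 − 20.700 = 4.990
ΔCt(imatinib-stimulated) = 27.920 − 21.150 = 6.770
ΔΔCt = 6.770 − 4.990 = 1.780
Fold change = 2^(−1.780) = 0.2912

0.291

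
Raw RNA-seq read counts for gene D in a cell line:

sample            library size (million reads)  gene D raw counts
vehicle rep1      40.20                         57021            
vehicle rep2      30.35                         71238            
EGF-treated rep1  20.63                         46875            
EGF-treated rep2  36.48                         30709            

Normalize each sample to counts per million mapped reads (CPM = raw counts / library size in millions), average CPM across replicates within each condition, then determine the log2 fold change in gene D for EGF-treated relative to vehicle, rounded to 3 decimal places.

-0.274

CPM(vehicle rep1) = 57021 / 40.20 = 1418.4328
CPM(vehicle rep2) = 71238 / 30.35 = 2347.2158
CPM(EGF-treated rep1) = 46875 / 20.63 = 2272.1764
CPM(EGF-treated rep2) = 30709 / 36.48 = 841.8037
mean CPM(vehicle) = 1882.8243; mean CPM(EGF-treated) = 1556.9901
Fold change = 1556.9901 / 1882.8243 = 0.82694
log2(0.82694) = -0.2741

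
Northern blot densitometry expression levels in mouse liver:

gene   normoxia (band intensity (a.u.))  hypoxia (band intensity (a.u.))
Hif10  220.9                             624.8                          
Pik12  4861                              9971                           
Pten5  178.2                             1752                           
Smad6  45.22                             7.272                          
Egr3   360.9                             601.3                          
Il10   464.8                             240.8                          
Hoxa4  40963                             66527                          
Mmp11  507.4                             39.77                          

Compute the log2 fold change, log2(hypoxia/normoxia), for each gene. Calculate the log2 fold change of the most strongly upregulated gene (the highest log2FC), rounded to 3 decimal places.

3.297

log2(624.8/220.9) = 1.500  (Hif10)
log2(9971/4861) = 1.036  (Pik12)
log2(1752/178.2) = 3.297  (Pten5)
log2(7.272/45.22) = -2.637  (Smad6)
log2(601.3/360.9) = 0.736  (Egr3)
log2(240.8/464.8) = -0.949  (Il10)
log2(66527/40963) = 0.700  (Hoxa4)
log2(39.77/507.4) = -3.673  (Mmp11)
Pten5 is most strongly upregulated.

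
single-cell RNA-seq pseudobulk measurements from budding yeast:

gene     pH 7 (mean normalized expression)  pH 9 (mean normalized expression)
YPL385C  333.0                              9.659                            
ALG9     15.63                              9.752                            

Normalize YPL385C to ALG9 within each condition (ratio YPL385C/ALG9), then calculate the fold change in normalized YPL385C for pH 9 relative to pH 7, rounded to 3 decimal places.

0.046

YPL385C/ALG9 (pH 7) = 333.0 / 15.63 = 21.305
YPL385C/ALG9 (pH 9) = 9.659 / 9.752 = 0.99046
Fold change = 0.99046 / 21.305 = 0.0465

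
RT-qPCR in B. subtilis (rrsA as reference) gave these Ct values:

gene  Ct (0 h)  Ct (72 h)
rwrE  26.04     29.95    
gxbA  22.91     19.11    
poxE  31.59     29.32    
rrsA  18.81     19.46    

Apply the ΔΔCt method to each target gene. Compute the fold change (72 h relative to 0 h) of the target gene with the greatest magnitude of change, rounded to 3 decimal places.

21.857

rwrE: ΔΔCt = (29.95−19.46) − (26.04−18.81) = 10.49 − 7.23 = 3.26; fold change = 2^-3.26 = 0.104
gxbA: ΔΔCt = (19.11−19.46) − (22.91−18.81) = -0.35 − 4.10 = -4.45; fold change = 2^4.45 = 21.857
poxE: ΔΔCt = (29.32−19.46) − (31.59−18.81) = 9.86 − 12.78 = -2.92; fold change = 2^2.92 = 7.568
gxbA has the largest |ΔΔCt| = 4.45.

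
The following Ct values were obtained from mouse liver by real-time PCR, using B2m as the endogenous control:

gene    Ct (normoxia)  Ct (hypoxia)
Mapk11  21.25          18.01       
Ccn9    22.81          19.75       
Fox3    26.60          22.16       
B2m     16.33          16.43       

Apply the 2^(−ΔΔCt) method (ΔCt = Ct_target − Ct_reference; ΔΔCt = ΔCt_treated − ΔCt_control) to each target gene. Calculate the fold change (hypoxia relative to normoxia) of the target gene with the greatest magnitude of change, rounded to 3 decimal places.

Mapk11: ΔΔCt = (18.01−16.43) − (21.25−16.33) = 1.58 − 4.92 = -3.34; fold change = 2^3.34 = 10.126
Ccn9: ΔΔCt = (19.75−16.43) − (22.81−16.33) = 3.32 − 6.48 = -3.16; fold change = 2^3.16 = 8.938
Fox3: ΔΔCt = (22.16−16.43) − (26.60−16.33) = 5.73 − 10.27 = -4.54; fold change = 2^4.54 = 23.264
Fox3 has the largest |ΔΔCt| = 4.54.

23.264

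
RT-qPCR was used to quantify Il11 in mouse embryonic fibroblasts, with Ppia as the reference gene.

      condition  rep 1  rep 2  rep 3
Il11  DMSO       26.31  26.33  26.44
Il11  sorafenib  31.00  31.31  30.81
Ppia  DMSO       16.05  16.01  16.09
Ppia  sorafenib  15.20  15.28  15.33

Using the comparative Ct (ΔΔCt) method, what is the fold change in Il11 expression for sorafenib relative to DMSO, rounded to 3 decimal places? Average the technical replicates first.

0.023

Mean Ct: Il11 DMSO 26.360; Il11 sorafenib 31.040; Ppia DMSO 16.050; Ppia sorafenib 15.270
ΔCt(DMSO) = 26.360 − 16.050 = 10.310
ΔCt(sorafenib) = 31.040 − 15.270 = 15.770
ΔΔCt = 15.770 − 10.310 = 5.460
Fold change = 2^(−5.460) = 0.0227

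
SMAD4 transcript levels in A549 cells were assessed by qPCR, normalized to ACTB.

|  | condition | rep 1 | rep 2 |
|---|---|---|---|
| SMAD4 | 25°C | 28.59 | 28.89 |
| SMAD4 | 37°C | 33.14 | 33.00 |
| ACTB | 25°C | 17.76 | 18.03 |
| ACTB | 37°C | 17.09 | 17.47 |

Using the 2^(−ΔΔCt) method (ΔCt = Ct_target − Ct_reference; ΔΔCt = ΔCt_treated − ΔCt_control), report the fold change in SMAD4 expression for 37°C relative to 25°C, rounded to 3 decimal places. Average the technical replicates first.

Mean Ct: SMAD4 25°C 28.740; SMAD4 37°C 33.070; ACTB 25°C 17.895; ACTB 37°C 17.280
ΔCt(25°C) = 28.740 − 17.895 = 10.845
ΔCt(37°C) = 33.070 − 17.280 = 15.790
ΔΔCt = 15.790 − 10.845 = 4.945
Fold change = 2^(−4.945) = 0.0325

0.032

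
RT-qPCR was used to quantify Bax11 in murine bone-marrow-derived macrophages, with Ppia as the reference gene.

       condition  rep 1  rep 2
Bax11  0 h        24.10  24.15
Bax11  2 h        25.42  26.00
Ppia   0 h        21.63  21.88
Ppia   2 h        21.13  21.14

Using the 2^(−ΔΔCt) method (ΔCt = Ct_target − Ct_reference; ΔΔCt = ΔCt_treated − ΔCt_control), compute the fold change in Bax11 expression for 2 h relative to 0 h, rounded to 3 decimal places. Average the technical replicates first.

0.217

Mean Ct: Bax11 0 h 24.125; Bax11 2 h 25.710; Ppia 0 h 21.755; Ppia 2 h 21.135
ΔCt(0 h) = 24.125 − 21.755 = 2.370
ΔCt(2 h) = 25.710 − 21.135 = 4.575
ΔΔCt = 4.575 − 2.370 = 2.205
Fold change = 2^(−2.205) = 0.2169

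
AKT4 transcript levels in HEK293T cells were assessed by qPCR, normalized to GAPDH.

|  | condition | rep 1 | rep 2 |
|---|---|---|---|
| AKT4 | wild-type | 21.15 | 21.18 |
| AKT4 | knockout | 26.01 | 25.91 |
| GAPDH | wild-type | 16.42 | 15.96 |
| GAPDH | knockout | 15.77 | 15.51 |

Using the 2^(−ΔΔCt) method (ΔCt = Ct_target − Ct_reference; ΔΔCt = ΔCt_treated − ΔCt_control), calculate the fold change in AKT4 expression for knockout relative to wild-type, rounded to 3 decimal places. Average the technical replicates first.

Mean Ct: AKT4 wild-type 21.165; AKT4 knockout 25.960; GAPDH wild-type 16.190; GAPDH knockout 15.640
ΔCt(wild-type) = 21.165 − 16.190 = 4.975
ΔCt(knockout) = 25.960 − 15.640 = 10.320
ΔΔCt = 10.320 − 4.975 = 5.345
Fold change = 2^(−5.345) = 0.0246

0.025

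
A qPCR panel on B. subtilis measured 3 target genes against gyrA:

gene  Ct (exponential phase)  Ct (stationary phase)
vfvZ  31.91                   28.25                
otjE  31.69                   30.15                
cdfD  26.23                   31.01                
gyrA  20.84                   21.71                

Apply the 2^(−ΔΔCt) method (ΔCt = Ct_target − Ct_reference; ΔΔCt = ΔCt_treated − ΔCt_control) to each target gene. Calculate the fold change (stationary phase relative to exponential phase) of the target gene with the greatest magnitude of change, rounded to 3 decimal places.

23.103

vfvZ: ΔΔCt = (28.25−21.71) − (31.91−20.84) = 6.54 − 11.07 = -4.53; fold change = 2^4.53 = 23.103
otjE: ΔΔCt = (30.15−21.71) − (31.69−20.84) = 8.44 − 10.85 = -2.41; fold change = 2^2.41 = 5.315
cdfD: ΔΔCt = (31.01−21.71) − (26.23−20.84) = 9.30 − 5.39 = 3.91; fold change = 2^-3.91 = 0.067
vfvZ has the largest |ΔΔCt| = 4.53.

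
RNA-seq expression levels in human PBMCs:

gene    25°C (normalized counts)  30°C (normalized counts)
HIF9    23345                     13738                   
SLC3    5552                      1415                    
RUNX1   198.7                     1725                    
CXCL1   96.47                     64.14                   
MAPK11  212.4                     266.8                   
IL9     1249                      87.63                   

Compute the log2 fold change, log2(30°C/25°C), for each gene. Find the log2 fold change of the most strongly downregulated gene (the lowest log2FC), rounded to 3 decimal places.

-3.833

log2(13738/23345) = -0.765  (HIF9)
log2(1415/5552) = -1.972  (SLC3)
log2(1725/198.7) = 3.118  (RUNX1)
log2(64.14/96.47) = -0.589  (CXCL1)
log2(266.8/212.4) = 0.329  (MAPK11)
log2(87.63/1249) = -3.833  (IL9)
IL9 is most strongly downregulated.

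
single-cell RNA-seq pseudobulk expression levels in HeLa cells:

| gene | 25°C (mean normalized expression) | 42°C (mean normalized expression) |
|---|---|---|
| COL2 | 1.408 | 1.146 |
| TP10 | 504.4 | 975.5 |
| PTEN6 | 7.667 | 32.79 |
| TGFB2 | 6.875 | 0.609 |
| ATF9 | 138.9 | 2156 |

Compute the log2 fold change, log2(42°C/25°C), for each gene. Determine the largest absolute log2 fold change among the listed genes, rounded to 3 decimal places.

3.956

log2(1.146/1.408) = -0.297  (COL2)
log2(975.5/504.4) = 0.952  (TP10)
log2(32.79/7.667) = 2.097  (PTEN6)
log2(0.609/6.875) = -3.497  (TGFB2)
log2(2156/138.9) = 3.956  (ATF9)
The largest magnitude belongs to ATF9.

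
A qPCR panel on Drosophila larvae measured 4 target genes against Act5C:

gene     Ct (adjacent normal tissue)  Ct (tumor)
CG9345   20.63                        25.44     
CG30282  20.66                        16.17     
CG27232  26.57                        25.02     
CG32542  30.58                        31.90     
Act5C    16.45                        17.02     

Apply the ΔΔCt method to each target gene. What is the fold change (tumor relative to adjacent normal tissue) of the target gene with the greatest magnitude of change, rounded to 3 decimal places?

33.359

CG9345: ΔΔCt = (25.44−17.02) − (20.63−16.45) = 8.42 − 4.18 = 4.24; fold change = 2^-4.24 = 0.053
CG30282: ΔΔCt = (16.17−17.02) − (20.66−16.45) = -0.85 − 4.21 = -5.06; fold change = 2^5.06 = 33.359
CG27232: ΔΔCt = (25.02−17.02) − (26.57−16.45) = 8.00 − 10.12 = -2.12; fold change = 2^2.12 = 4.347
CG32542: ΔΔCt = (31.90−17.02) − (30.58−16.45) = 14.88 − 14.13 = 0.75; fold change = 2^-0.75 = 0.595
CG30282 has the largest |ΔΔCt| = 5.06.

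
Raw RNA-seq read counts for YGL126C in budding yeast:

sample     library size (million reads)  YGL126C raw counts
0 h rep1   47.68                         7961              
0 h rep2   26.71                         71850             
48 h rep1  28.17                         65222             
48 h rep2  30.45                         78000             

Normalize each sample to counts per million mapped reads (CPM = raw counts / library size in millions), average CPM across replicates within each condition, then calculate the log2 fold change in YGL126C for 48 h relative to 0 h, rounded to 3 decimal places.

CPM(0 h rep1) = 7961 / 47.68 = 166.9673
CPM(0 h rep2) = 71850 / 26.71 = 2690.0037
CPM(48 h rep1) = 65222 / 28.17 = 2315.3000
CPM(48 h rep2) = 78000 / 30.45 = 2561.5764
mean CPM(0 h) = 1428.4855; mean CPM(48 h) = 2438.4382
Fold change = 2438.4382 / 1428.4855 = 1.70701
log2(1.70701) = 0.7715

0.771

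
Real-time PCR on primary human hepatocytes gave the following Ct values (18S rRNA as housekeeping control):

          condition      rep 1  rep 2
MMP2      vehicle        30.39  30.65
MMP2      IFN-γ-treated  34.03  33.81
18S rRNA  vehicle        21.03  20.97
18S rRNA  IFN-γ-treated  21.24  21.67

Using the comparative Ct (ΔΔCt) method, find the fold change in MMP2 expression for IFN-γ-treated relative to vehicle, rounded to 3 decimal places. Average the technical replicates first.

0.130

Mean Ct: MMP2 vehicle 30.520; MMP2 IFN-γ-treated 33.920; 18S rRNA vehicle 21.000; 18S rRNA IFN-γ-treated 21.455
ΔCt(vehicle) = 30.520 − 21.000 = 9.520
ΔCt(IFN-γ-treated) = 33.920 − 21.455 = 12.465
ΔΔCt = 12.465 − 9.520 = 2.945
Fold change = 2^(−2.945) = 0.1299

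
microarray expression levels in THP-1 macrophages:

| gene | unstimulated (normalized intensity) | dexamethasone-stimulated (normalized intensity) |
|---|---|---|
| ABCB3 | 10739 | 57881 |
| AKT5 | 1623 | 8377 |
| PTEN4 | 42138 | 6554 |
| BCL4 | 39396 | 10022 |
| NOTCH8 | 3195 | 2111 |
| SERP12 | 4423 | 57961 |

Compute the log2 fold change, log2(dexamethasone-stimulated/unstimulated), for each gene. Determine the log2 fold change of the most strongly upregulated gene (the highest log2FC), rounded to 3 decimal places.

log2(57881/10739) = 2.430  (ABCB3)
log2(8377/1623) = 2.368  (AKT5)
log2(6554/42138) = -2.685  (PTEN4)
log2(10022/39396) = -1.975  (BCL4)
log2(2111/3195) = -0.598  (NOTCH8)
log2(57961/4423) = 3.712  (SERP12)
SERP12 is most strongly upregulated.

3.712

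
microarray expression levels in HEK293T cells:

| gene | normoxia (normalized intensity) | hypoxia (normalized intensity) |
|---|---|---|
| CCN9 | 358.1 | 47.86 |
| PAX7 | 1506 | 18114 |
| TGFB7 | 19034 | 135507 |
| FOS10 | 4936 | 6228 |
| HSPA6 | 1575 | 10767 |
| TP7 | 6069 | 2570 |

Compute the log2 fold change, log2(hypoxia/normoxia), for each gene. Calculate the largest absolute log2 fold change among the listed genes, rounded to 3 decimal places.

3.588

log2(47.86/358.1) = -2.903  (CCN9)
log2(18114/1506) = 3.588  (PAX7)
log2(135507/19034) = 2.832  (TGFB7)
log2(6228/4936) = 0.335  (FOS10)
log2(10767/1575) = 2.773  (HSPA6)
log2(2570/6069) = -1.240  (TP7)
The largest magnitude belongs to PAX7.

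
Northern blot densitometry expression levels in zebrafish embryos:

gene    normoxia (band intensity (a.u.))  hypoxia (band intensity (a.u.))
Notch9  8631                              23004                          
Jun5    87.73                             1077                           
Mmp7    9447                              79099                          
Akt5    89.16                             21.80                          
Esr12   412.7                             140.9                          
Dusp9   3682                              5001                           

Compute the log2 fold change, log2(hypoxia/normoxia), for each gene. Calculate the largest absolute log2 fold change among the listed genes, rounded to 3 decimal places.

3.618

log2(23004/8631) = 1.414  (Notch9)
log2(1077/87.73) = 3.618  (Jun5)
log2(79099/9447) = 3.066  (Mmp7)
log2(21.80/89.16) = -2.032  (Akt5)
log2(140.9/412.7) = -1.550  (Esr12)
log2(5001/3682) = 0.442  (Dusp9)
The largest magnitude belongs to Jun5.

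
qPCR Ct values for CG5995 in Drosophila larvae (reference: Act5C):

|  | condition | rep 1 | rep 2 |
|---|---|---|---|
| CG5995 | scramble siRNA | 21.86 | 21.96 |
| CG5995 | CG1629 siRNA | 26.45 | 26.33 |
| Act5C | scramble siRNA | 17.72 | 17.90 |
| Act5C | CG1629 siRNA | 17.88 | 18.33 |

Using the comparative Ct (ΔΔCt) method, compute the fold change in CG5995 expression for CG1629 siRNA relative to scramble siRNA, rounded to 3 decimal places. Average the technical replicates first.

Mean Ct: CG5995 scramble siRNA 21.910; CG5995 CG1629 siRNA 26.390; Act5C scramble siRNA 17.810; Act5C CG1629 siRNA 18.105
ΔCt(scramble siRNA) = 21.910 − 17.810 = 4.100
ΔCt(CG1629 siRNA) = 26.390 − 18.105 = 8.285
ΔΔCt = 8.285 − 4.100 = 4.185
Fold change = 2^(−4.185) = 0.0550

0.055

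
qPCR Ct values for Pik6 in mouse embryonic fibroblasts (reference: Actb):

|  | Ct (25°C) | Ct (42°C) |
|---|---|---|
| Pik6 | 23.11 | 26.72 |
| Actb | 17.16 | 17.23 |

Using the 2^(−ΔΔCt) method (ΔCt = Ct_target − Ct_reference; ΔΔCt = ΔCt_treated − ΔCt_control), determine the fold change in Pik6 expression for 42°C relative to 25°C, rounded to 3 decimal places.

ΔCt(25°C) = 23.110 − 17.160 = 5.950
ΔCt(42°C) = 26.720 − 17.230 = 9.490
ΔΔCt = 9.490 − 5.950 = 3.540
Fold change = 2^(−3.540) = 0.0860

0.086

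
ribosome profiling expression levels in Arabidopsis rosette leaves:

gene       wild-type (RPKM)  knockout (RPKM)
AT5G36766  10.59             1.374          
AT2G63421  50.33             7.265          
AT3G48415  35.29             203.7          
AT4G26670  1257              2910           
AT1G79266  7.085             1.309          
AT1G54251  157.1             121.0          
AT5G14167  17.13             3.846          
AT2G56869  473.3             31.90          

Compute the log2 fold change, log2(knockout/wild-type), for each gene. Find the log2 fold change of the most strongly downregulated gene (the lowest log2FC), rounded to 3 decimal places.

log2(1.374/10.59) = -2.946  (AT5G36766)
log2(7.265/50.33) = -2.792  (AT2G63421)
log2(203.7/35.29) = 2.529  (AT3G48415)
log2(2910/1257) = 1.211  (AT4G26670)
log2(1.309/7.085) = -2.436  (AT1G79266)
log2(121.0/157.1) = -0.377  (AT1G54251)
log2(3.846/17.13) = -2.155  (AT5G14167)
log2(31.90/473.3) = -3.891  (AT2G56869)
AT2G56869 is most strongly downregulated.

-3.891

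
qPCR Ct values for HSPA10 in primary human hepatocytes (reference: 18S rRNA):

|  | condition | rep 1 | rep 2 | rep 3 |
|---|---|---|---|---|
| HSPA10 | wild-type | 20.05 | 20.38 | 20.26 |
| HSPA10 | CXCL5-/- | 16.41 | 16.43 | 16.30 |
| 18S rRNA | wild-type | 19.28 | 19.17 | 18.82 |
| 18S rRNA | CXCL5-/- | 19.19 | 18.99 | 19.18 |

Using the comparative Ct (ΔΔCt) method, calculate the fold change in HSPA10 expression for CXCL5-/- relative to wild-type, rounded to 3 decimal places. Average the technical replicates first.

Mean Ct: HSPA10 wild-type 20.230; HSPA10 CXCL5-/- 16.380; 18S rRNA wild-type 19.090; 18S rRNA CXCL5-/- 19.120
ΔCt(wild-type) = 20.230 − 19.090 = 1.140
ΔCt(CXCL5-/-) = 16.380 − 19.120 = -2.740
ΔΔCt = -2.740 − 1.140 = -3.880
Fold change = 2^(−(-3.880)) = 2^3.880 = 14.7230

14.723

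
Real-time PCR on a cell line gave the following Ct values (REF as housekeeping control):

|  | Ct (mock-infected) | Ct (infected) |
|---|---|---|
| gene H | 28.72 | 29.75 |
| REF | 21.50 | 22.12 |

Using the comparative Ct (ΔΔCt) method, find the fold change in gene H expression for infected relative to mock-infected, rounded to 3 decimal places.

0.753

ΔCt(mock-infected) = 28.720 − 21.500 = 7.220
ΔCt(infected) = 29.750 − 22.120 = 7.630
ΔΔCt = 7.630 − 7.220 = 0.410
Fold change = 2^(−0.410) = 0.7526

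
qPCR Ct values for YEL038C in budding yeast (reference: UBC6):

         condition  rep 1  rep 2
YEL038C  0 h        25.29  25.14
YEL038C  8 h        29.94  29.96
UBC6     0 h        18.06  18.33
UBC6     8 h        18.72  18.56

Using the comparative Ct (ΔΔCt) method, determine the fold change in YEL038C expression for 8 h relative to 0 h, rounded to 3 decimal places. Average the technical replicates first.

0.051

Mean Ct: YEL038C 0 h 25.215; YEL038C 8 h 29.950; UBC6 0 h 18.195; UBC6 8 h 18.640
ΔCt(0 h) = 25.215 − 18.195 = 7.020
ΔCt(8 h) = 29.950 − 18.640 = 11.310
ΔΔCt = 11.310 − 7.020 = 4.290
Fold change = 2^(−4.290) = 0.0511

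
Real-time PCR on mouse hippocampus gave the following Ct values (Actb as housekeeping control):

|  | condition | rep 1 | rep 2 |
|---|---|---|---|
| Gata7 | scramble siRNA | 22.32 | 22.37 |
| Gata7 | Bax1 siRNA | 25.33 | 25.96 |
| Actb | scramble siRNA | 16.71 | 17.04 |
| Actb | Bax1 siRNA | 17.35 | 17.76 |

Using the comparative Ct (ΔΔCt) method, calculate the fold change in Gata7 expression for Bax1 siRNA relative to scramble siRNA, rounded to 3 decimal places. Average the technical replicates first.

0.163

Mean Ct: Gata7 scramble siRNA 22.345; Gata7 Bax1 siRNA 25.645; Actb scramble siRNA 16.875; Actb Bax1 siRNA 17.555
ΔCt(scramble siRNA) = 22.345 − 16.875 = 5.470
ΔCt(Bax1 siRNA) = 25.645 − 17.555 = 8.090
ΔΔCt = 8.090 − 5.470 = 2.620
Fold change = 2^(−2.620) = 0.1627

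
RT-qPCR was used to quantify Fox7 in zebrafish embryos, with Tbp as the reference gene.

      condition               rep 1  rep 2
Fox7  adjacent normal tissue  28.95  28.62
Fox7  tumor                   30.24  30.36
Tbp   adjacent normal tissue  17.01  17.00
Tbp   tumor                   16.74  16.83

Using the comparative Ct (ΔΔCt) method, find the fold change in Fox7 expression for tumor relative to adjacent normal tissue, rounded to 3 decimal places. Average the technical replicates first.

Mean Ct: Fox7 adjacent normal tissue 28.785; Fox7 tumor 30.300; Tbp adjacent normal tissue 17.005; Tbp tumor 16.785
ΔCt(adjacent normal tissue) = 28.785 − 17.005 = 11.780
ΔCt(tumor) = 30.300 − 16.785 = 13.515
ΔΔCt = 13.515 − 11.780 = 1.735
Fold change = 2^(−1.735) = 0.3004

0.300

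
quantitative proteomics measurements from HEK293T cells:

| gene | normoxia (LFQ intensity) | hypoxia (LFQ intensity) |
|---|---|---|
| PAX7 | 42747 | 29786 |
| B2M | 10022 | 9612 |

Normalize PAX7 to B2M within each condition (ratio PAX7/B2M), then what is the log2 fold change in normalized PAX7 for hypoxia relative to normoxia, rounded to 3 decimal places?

-0.461

PAX7/B2M (normoxia) = 42747 / 10022 = 4.2653
PAX7/B2M (hypoxia) = 29786 / 9612 = 3.0988
Fold change = 3.0988 / 4.2653 = 0.7265
log2(0.7265) = -0.4609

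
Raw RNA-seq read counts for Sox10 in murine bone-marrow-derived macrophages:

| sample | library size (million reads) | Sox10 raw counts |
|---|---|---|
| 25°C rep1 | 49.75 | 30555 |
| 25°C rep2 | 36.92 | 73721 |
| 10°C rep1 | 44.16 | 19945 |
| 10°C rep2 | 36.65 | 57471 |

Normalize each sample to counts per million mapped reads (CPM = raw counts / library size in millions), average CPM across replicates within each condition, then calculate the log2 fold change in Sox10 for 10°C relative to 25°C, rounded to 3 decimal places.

CPM(25°C rep1) = 30555 / 49.75 = 614.1709
CPM(25°C rep2) = 73721 / 36.92 = 1996.7768
CPM(10°C rep1) = 19945 / 44.16 = 451.6531
CPM(10°C rep2) = 57471 / 36.65 = 1568.1037
mean CPM(25°C) = 1305.4738; mean CPM(10°C) = 1009.8784
Fold change = 1009.8784 / 1305.4738 = 0.77357
log2(0.77357) = -0.3704

-0.370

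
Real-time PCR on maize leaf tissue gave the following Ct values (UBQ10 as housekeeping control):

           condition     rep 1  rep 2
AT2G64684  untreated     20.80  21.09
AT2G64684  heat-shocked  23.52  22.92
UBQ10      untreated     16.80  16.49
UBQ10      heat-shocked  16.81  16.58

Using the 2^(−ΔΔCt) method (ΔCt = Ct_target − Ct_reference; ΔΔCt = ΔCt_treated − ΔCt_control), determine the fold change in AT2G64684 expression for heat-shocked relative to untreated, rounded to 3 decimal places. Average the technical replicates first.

0.214

Mean Ct: AT2G64684 untreated 20.945; AT2G64684 heat-shocked 23.220; UBQ10 untreated 16.645; UBQ10 heat-shocked 16.695
ΔCt(untreated) = 20.945 − 16.645 = 4.300
ΔCt(heat-shocked) = 23.220 − 16.695 = 6.525
ΔΔCt = 6.525 − 4.300 = 2.225
Fold change = 2^(−2.225) = 0.2139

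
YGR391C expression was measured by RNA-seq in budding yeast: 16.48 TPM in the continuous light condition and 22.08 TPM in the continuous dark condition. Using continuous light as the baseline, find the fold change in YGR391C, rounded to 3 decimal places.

1.340

Fold change = 22.08 / 16.48 = 1.3398
YGR391C is upregulated.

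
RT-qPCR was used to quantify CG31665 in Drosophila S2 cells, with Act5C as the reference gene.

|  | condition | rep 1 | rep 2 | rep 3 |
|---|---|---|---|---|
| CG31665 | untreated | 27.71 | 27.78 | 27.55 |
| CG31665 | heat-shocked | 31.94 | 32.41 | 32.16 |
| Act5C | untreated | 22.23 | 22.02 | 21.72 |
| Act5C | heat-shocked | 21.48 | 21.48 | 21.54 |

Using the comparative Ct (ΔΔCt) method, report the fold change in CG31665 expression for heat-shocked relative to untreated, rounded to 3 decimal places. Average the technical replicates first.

0.032

Mean Ct: CG31665 untreated 27.680; CG31665 heat-shocked 32.170; Act5C untreated 21.990; Act5C heat-shocked 21.500
ΔCt(untreated) = 27.680 − 21.990 = 5.690
ΔCt(heat-shocked) = 32.170 − 21.500 = 10.670
ΔΔCt = 10.670 − 5.690 = 4.980
Fold change = 2^(−4.980) = 0.0317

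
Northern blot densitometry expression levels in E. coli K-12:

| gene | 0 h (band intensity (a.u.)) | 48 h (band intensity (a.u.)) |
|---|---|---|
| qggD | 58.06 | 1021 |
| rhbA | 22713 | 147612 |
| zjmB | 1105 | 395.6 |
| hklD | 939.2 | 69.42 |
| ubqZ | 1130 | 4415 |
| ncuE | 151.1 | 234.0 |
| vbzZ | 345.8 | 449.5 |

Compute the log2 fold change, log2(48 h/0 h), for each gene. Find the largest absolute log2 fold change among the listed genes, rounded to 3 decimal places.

log2(1021/58.06) = 4.136  (qggD)
log2(147612/22713) = 2.700  (rhbA)
log2(395.6/1105) = -1.482  (zjmB)
log2(69.42/939.2) = -3.758  (hklD)
log2(4415/1130) = 1.966  (ubqZ)
log2(234.0/151.1) = 0.631  (ncuE)
log2(449.5/345.8) = 0.378  (vbzZ)
The largest magnitude belongs to qggD.

4.136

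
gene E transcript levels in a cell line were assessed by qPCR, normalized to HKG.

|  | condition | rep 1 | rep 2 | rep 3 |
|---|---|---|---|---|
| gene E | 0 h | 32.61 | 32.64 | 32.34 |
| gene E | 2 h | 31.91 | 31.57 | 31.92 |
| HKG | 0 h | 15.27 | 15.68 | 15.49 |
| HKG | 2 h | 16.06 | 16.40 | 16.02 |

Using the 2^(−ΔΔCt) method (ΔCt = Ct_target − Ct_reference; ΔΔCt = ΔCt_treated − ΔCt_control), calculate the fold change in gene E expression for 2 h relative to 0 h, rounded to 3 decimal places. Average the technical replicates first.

Mean Ct: gene E 0 h 32.530; gene E 2 h 31.800; HKG 0 h 15.480; HKG 2 h 16.160
ΔCt(0 h) = 32.530 − 15.480 = 17.050
ΔCt(2 h) = 31.800 − 16.160 = 15.640
ΔΔCt = 15.640 − 17.050 = -1.410
Fold change = 2^(−(-1.410)) = 2^1.410 = 2.6574

2.657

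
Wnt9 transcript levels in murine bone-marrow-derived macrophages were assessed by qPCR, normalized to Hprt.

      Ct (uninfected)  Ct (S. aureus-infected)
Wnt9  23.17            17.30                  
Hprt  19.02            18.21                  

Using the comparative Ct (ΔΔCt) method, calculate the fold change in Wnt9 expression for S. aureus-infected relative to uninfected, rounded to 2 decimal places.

33.36

ΔCt(uninfected) = 23.170 − 19.020 = 4.150
ΔCt(S. aureus-infected) = 17.300 − 18.210 = -0.910
ΔΔCt = -0.910 − 4.150 = -5.060
Fold change = 2^(−(-5.060)) = 2^5.060 = 33.359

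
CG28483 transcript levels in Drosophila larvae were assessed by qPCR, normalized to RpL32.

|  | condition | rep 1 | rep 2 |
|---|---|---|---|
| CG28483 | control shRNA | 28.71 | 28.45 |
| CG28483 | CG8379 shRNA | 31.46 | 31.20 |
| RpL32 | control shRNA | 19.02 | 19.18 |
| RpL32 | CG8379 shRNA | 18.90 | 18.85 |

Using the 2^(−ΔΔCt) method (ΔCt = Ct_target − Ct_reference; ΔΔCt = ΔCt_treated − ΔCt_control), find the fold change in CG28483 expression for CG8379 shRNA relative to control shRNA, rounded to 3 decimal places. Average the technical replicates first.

Mean Ct: CG28483 control shRNA 28.580; CG28483 CG8379 shRNA 31.330; RpL32 control shRNA 19.100; RpL32 CG8379 shRNA 18.875
ΔCt(control shRNA) = 28.580 − 19.100 = 9.480
ΔCt(CG8379 shRNA) = 31.330 − 18.875 = 12.455
ΔΔCt = 12.455 − 9.480 = 2.975
Fold change = 2^(−2.975) = 0.1272

0.127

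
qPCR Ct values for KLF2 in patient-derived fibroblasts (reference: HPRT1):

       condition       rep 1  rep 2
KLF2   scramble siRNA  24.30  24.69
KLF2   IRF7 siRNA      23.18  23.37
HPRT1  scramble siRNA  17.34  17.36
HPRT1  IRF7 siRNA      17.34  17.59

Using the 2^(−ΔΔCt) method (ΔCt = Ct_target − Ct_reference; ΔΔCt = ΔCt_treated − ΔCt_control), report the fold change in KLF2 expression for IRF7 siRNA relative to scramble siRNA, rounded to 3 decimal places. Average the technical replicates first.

2.523

Mean Ct: KLF2 scramble siRNA 24.495; KLF2 IRF7 siRNA 23.275; HPRT1 scramble siRNA 17.350; HPRT1 IRF7 siRNA 17.465
ΔCt(scramble siRNA) = 24.495 − 17.350 = 7.145
ΔCt(IRF7 siRNA) = 23.275 − 17.465 = 5.810
ΔΔCt = 5.810 − 7.145 = -1.335
Fold change = 2^(−(-1.335)) = 2^1.335 = 2.5228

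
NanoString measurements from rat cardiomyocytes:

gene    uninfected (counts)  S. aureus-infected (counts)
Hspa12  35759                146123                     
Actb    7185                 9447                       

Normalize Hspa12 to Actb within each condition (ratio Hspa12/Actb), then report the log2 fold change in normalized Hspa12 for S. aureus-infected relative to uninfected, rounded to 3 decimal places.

Hspa12/Actb (uninfected) = 35759 / 7185 = 4.9769
Hspa12/Actb (S. aureus-infected) = 146123 / 9447 = 15.468
Fold change = 15.468 / 4.9769 = 3.1079
log2(3.1079) = 1.6359

1.636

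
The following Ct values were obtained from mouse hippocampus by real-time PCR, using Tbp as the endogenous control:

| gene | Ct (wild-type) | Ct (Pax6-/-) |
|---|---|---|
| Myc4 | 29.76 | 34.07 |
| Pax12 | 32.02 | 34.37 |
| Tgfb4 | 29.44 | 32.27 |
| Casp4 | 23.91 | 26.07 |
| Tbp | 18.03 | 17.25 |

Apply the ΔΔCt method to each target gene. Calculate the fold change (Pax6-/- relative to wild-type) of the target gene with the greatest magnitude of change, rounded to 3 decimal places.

Myc4: ΔΔCt = (34.07−17.25) − (29.76−18.03) = 16.82 − 11.73 = 5.09; fold change = 2^-5.09 = 0.029
Pax12: ΔΔCt = (34.37−17.25) − (32.02−18.03) = 17.12 − 13.99 = 3.13; fold change = 2^-3.13 = 0.114
Tgfb4: ΔΔCt = (32.27−17.25) − (29.44−18.03) = 15.02 − 11.41 = 3.61; fold change = 2^-3.61 = 0.082
Casp4: ΔΔCt = (26.07−17.25) − (23.91−18.03) = 8.82 − 5.88 = 2.94; fold change = 2^-2.94 = 0.130
Myc4 has the largest |ΔΔCt| = 5.09.

0.029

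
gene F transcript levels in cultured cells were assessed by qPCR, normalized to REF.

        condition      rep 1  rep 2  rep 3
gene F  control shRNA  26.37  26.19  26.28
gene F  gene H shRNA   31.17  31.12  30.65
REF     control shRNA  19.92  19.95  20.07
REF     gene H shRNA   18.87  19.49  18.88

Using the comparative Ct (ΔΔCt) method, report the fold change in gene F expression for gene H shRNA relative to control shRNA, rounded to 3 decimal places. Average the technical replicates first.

Mean Ct: gene F control shRNA 26.280; gene F gene H shRNA 30.980; REF control shRNA 19.980; REF gene H shRNA 19.080
ΔCt(control shRNA) = 26.280 − 19.980 = 6.300
ΔCt(gene H shRNA) = 30.980 − 19.080 = 11.900
ΔΔCt = 11.900 − 6.300 = 5.600
Fold change = 2^(−5.600) = 0.0206

0.021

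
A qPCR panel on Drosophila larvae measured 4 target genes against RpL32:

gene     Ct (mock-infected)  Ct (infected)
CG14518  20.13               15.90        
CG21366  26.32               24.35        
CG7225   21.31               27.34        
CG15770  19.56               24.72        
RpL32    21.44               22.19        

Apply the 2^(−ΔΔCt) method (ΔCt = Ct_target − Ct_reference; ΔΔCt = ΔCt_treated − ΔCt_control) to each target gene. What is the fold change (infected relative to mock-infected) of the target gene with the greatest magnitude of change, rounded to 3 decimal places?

CG14518: ΔΔCt = (15.90−22.19) − (20.13−21.44) = -6.29 − (-1.31) = -4.98; fold change = 2^4.98 = 31.559
CG21366: ΔΔCt = (24.35−22.19) − (26.32−21.44) = 2.16 − 4.88 = -2.72; fold change = 2^2.72 = 6.589
CG7225: ΔΔCt = (27.34−22.19) − (21.31−21.44) = 5.15 − (-0.13) = 5.28; fold change = 2^-5.28 = 0.026
CG15770: ΔΔCt = (24.72−22.19) − (19.56−21.44) = 2.53 − (-1.88) = 4.41; fold change = 2^-4.41 = 0.047
CG7225 has the largest |ΔΔCt| = 5.28.

0.026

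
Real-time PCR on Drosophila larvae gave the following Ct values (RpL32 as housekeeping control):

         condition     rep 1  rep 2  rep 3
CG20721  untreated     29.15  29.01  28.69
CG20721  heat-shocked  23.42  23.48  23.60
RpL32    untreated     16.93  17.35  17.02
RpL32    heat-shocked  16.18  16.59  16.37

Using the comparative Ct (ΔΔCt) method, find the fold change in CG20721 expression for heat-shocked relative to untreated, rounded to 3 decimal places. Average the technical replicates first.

Mean Ct: CG20721 untreated 28.950; CG20721 heat-shocked 23.500; RpL32 untreated 17.100; RpL32 heat-shocked 16.380
ΔCt(untreated) = 28.950 − 17.100 = 11.850
ΔCt(heat-shocked) = 23.500 − 16.380 = 7.120
ΔΔCt = 7.120 − 11.850 = -4.730
Fold change = 2^(−(-4.730)) = 2^4.730 = 26.5382

26.538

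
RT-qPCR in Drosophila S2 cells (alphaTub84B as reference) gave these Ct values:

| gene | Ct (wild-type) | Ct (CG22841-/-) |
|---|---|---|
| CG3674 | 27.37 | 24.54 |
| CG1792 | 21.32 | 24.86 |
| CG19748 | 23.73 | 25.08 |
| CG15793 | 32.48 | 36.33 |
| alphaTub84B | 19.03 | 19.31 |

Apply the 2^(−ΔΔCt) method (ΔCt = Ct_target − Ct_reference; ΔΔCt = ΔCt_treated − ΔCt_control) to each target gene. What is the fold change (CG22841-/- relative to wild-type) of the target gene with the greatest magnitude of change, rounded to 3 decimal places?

0.084

CG3674: ΔΔCt = (24.54−19.31) − (27.37−19.03) = 5.23 − 8.34 = -3.11; fold change = 2^3.11 = 8.634
CG1792: ΔΔCt = (24.86−19.31) − (21.32−19.03) = 5.55 − 2.29 = 3.26; fold change = 2^-3.26 = 0.104
CG19748: ΔΔCt = (25.08−19.31) − (23.73−19.03) = 5.77 − 4.70 = 1.07; fold change = 2^-1.07 = 0.476
CG15793: ΔΔCt = (36.33−19.31) − (32.48−19.03) = 17.02 − 13.45 = 3.57; fold change = 2^-3.57 = 0.084
CG15793 has the largest |ΔΔCt| = 3.57.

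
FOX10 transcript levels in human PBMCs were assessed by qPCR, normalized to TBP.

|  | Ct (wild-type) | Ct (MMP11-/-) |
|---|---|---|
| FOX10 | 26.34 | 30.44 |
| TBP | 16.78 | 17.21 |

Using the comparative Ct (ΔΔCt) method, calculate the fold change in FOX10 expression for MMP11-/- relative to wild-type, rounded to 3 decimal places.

ΔCt(wild-type) = 26.340 − 16.780 = 9.560
ΔCt(MMP11-/-) = 30.440 − 17.210 = 13.230
ΔΔCt = 13.230 − 9.560 = 3.670
Fold change = 2^(−3.670) = 0.0786

0.079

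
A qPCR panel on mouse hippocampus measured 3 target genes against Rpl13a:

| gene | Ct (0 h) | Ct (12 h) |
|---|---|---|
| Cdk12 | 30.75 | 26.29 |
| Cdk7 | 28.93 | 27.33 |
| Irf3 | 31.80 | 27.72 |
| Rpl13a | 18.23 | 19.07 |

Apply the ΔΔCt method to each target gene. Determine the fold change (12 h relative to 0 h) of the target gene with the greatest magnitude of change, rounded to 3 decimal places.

39.397

Cdk12: ΔΔCt = (26.29−19.07) − (30.75−18.23) = 7.22 − 12.52 = -5.30; fold change = 2^5.30 = 39.397
Cdk7: ΔΔCt = (27.33−19.07) − (28.93−18.23) = 8.26 − 10.70 = -2.44; fold change = 2^2.44 = 5.426
Irf3: ΔΔCt = (27.72−19.07) − (31.80−18.23) = 8.65 − 13.57 = -4.92; fold change = 2^4.92 = 30.274
Cdk12 has the largest |ΔΔCt| = 5.30.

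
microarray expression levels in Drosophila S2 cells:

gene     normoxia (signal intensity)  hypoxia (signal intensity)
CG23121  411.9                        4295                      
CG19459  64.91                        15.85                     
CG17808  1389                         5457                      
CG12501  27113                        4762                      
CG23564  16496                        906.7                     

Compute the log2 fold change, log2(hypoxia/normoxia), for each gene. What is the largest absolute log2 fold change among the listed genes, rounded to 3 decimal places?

4.185

log2(4295/411.9) = 3.382  (CG23121)
log2(15.85/64.91) = -2.034  (CG19459)
log2(5457/1389) = 1.974  (CG17808)
log2(4762/27113) = -2.509  (CG12501)
log2(906.7/16496) = -4.185  (CG23564)
The largest magnitude belongs to CG23564.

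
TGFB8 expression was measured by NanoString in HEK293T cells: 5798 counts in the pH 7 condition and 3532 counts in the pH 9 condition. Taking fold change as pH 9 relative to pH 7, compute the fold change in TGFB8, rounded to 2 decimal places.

0.61

Fold change = 3532 / 5798 = 0.609
TGFB8 is downregulated.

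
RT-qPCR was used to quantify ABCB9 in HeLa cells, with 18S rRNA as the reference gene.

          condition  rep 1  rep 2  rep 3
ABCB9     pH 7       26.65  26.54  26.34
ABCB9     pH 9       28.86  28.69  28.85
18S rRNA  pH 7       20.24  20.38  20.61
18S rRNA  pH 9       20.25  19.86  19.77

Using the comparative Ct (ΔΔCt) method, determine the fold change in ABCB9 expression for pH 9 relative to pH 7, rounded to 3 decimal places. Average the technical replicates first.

0.150

Mean Ct: ABCB9 pH 7 26.510; ABCB9 pH 9 28.800; 18S rRNA pH 7 20.410; 18S rRNA pH 9 19.960
ΔCt(pH 7) = 26.510 − 20.410 = 6.100
ΔCt(pH 9) = 28.800 − 19.960 = 8.840
ΔΔCt = 8.840 − 6.100 = 2.740
Fold change = 2^(−2.740) = 0.1497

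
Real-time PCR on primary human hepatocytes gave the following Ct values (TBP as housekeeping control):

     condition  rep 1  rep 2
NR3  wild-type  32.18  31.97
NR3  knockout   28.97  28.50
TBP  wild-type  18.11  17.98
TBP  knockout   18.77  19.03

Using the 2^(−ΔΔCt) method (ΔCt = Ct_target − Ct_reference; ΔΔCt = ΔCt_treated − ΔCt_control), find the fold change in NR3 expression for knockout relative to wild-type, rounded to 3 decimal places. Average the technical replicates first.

Mean Ct: NR3 wild-type 32.075; NR3 knockout 28.735; TBP wild-type 18.045; TBP knockout 18.900
ΔCt(wild-type) = 32.075 − 18.045 = 14.030
ΔCt(knockout) = 28.735 − 18.900 = 9.835
ΔΔCt = 9.835 − 14.030 = -4.195
Fold change = 2^(−(-4.195)) = 2^4.195 = 18.3156

18.316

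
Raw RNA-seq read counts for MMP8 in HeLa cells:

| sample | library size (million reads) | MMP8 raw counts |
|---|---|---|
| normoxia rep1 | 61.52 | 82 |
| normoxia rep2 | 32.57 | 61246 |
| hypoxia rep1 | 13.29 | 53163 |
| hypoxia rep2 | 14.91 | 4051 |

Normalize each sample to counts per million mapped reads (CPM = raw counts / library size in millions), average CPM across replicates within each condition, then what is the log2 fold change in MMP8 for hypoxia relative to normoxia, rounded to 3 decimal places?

1.183

CPM(normoxia rep1) = 82 / 61.52 = 1.3329
CPM(normoxia rep2) = 61246 / 32.57 = 1880.4421
CPM(hypoxia rep1) = 53163 / 13.29 = 4000.2257
CPM(hypoxia rep2) = 4051 / 14.91 = 271.6968
mean CPM(normoxia) = 940.8875; mean CPM(hypoxia) = 2135.9613
Fold change = 2135.9613 / 940.8875 = 2.27016
log2(2.27016) = 1.1828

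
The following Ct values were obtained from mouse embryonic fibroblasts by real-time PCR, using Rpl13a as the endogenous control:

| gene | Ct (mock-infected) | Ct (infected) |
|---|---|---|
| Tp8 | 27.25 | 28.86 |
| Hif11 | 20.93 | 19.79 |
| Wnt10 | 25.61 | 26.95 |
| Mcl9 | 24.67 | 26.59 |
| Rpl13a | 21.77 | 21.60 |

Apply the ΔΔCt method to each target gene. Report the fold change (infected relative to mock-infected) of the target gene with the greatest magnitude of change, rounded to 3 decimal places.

Tp8: ΔΔCt = (28.86−21.60) − (27.25−21.77) = 7.26 − 5.48 = 1.78; fold change = 2^-1.78 = 0.291
Hif11: ΔΔCt = (19.79−21.60) − (20.93−21.77) = -1.81 − (-0.84) = -0.97; fold change = 2^0.97 = 1.959
Wnt10: ΔΔCt = (26.95−21.60) − (25.61−21.77) = 5.35 − 3.84 = 1.51; fold change = 2^-1.51 = 0.351
Mcl9: ΔΔCt = (26.59−21.60) − (24.67−21.77) = 4.99 − 2.90 = 2.09; fold change = 2^-2.09 = 0.235
Mcl9 has the largest |ΔΔCt| = 2.09.

0.235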